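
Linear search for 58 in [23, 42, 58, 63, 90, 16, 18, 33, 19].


i=0: 23!=58
i=1: 42!=58
i=2: 58==58 found!

Found at 2, 3 comps


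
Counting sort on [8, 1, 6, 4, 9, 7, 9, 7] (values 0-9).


Input: [8, 1, 6, 4, 9, 7, 9, 7]
Counts: [0, 1, 0, 0, 1, 0, 1, 2, 1, 2]

Sorted: [1, 4, 6, 7, 7, 8, 9, 9]


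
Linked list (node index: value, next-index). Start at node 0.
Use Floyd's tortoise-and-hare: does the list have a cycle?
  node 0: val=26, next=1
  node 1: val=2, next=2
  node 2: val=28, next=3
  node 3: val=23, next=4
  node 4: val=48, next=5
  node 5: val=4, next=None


Floyd's tortoise (slow, +1) and hare (fast, +2):
  init: slow=0, fast=0
  step 1: slow=1, fast=2
  step 2: slow=2, fast=4
  step 3: fast 4->5->None, no cycle

Cycle: no


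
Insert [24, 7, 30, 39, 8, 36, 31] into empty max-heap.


Insert 24: [24]
Insert 7: [24, 7]
Insert 30: [30, 7, 24]
Insert 39: [39, 30, 24, 7]
Insert 8: [39, 30, 24, 7, 8]
Insert 36: [39, 30, 36, 7, 8, 24]
Insert 31: [39, 30, 36, 7, 8, 24, 31]

Final heap: [39, 30, 36, 7, 8, 24, 31]


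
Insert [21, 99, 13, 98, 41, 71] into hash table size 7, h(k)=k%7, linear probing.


Insert 21: h=0 -> slot 0
Insert 99: h=1 -> slot 1
Insert 13: h=6 -> slot 6
Insert 98: h=0, 2 probes -> slot 2
Insert 41: h=6, 4 probes -> slot 3
Insert 71: h=1, 3 probes -> slot 4

Table: [21, 99, 98, 41, 71, None, 13]


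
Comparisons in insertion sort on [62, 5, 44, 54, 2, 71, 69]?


Algorithm: insertion sort
Input: [62, 5, 44, 54, 2, 71, 69]
Sorted: [2, 5, 44, 54, 62, 69, 71]

12


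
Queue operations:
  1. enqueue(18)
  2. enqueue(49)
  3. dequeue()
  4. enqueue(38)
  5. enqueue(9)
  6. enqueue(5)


enqueue(18) -> [18]
enqueue(49) -> [18, 49]
dequeue()->18, [49]
enqueue(38) -> [49, 38]
enqueue(9) -> [49, 38, 9]
enqueue(5) -> [49, 38, 9, 5]

Final queue: [49, 38, 9, 5]


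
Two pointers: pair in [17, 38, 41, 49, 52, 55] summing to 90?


lo=0(17)+hi=5(55)=72
lo=1(38)+hi=5(55)=93
lo=1(38)+hi=4(52)=90

Yes: 38+52=90


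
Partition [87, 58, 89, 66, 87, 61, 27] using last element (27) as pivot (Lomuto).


Pivot: 27
Place pivot at 0: [27, 58, 89, 66, 87, 61, 87]

Partitioned: [27, 58, 89, 66, 87, 61, 87]


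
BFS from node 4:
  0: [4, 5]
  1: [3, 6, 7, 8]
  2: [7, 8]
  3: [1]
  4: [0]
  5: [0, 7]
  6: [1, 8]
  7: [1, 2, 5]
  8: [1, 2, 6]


Visit 4, enqueue [0]
Visit 0, enqueue [5]
Visit 5, enqueue [7]
Visit 7, enqueue [1, 2]
Visit 1, enqueue [3, 6, 8]
Visit 2, enqueue []
Visit 3, enqueue []
Visit 6, enqueue []
Visit 8, enqueue []

BFS order: [4, 0, 5, 7, 1, 2, 3, 6, 8]


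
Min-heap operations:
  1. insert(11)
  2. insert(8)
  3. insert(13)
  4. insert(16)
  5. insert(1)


insert(11) -> [11]
insert(8) -> [8, 11]
insert(13) -> [8, 11, 13]
insert(16) -> [8, 11, 13, 16]
insert(1) -> [1, 8, 13, 16, 11]

Final heap: [1, 8, 13, 16, 11]


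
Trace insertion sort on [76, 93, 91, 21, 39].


Initial: [76, 93, 91, 21, 39]
Insert 93: [76, 93, 91, 21, 39]
Insert 91: [76, 91, 93, 21, 39]
Insert 21: [21, 76, 91, 93, 39]
Insert 39: [21, 39, 76, 91, 93]

Sorted: [21, 39, 76, 91, 93]


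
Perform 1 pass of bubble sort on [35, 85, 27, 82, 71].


Initial: [35, 85, 27, 82, 71]
Pass 1: [35, 27, 82, 71, 85] (3 swaps)

After 1 pass: [35, 27, 82, 71, 85]


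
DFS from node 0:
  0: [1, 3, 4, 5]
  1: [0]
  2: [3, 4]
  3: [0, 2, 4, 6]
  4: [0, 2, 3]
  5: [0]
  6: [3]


Visit 0, push [5, 4, 3, 1]
Visit 1, push []
Visit 3, push [6, 4, 2]
Visit 2, push [4]
Visit 4, push []
Visit 6, push []
Visit 5, push []

DFS order: [0, 1, 3, 2, 4, 6, 5]


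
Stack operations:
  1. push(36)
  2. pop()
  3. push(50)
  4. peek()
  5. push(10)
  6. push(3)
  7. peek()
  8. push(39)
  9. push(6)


push(36) -> [36]
pop()->36, []
push(50) -> [50]
peek()->50
push(10) -> [50, 10]
push(3) -> [50, 10, 3]
peek()->3
push(39) -> [50, 10, 3, 39]
push(6) -> [50, 10, 3, 39, 6]

Final stack: [50, 10, 3, 39, 6]


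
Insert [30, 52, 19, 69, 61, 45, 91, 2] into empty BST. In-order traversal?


Insert 30: root
Insert 52: R from 30
Insert 19: L from 30
Insert 69: R from 30 -> R from 52
Insert 61: R from 30 -> R from 52 -> L from 69
Insert 45: R from 30 -> L from 52
Insert 91: R from 30 -> R from 52 -> R from 69
Insert 2: L from 30 -> L from 19

In-order: [2, 19, 30, 45, 52, 61, 69, 91]


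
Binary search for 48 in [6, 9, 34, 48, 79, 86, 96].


Step 1: lo=0, hi=6, mid=3, val=48

Found at index 3


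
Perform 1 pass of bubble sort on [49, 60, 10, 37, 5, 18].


Initial: [49, 60, 10, 37, 5, 18]
Pass 1: [49, 10, 37, 5, 18, 60] (4 swaps)

After 1 pass: [49, 10, 37, 5, 18, 60]


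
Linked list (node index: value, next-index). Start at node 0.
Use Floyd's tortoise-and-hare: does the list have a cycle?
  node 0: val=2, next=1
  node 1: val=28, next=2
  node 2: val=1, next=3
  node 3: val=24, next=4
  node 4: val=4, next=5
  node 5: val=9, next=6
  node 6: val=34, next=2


Floyd's tortoise (slow, +1) and hare (fast, +2):
  init: slow=0, fast=0
  step 1: slow=1, fast=2
  step 2: slow=2, fast=4
  step 3: slow=3, fast=6
  step 4: slow=4, fast=3
  step 5: slow=5, fast=5
  slow == fast at node 5: cycle detected

Cycle: yes


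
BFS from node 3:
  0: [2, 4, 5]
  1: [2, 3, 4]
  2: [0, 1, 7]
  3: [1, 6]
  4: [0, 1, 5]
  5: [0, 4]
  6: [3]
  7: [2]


Visit 3, enqueue [1, 6]
Visit 1, enqueue [2, 4]
Visit 6, enqueue []
Visit 2, enqueue [0, 7]
Visit 4, enqueue [5]
Visit 0, enqueue []
Visit 7, enqueue []
Visit 5, enqueue []

BFS order: [3, 1, 6, 2, 4, 0, 7, 5]


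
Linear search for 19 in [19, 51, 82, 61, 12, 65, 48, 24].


i=0: 19==19 found!

Found at 0, 1 comps


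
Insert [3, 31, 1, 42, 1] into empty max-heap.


Insert 3: [3]
Insert 31: [31, 3]
Insert 1: [31, 3, 1]
Insert 42: [42, 31, 1, 3]
Insert 1: [42, 31, 1, 3, 1]

Final heap: [42, 31, 1, 3, 1]


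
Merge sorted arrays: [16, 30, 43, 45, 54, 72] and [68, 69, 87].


Take 16 from A
Take 30 from A
Take 43 from A
Take 45 from A
Take 54 from A
Take 68 from B
Take 69 from B
Take 72 from A

Merged: [16, 30, 43, 45, 54, 68, 69, 72, 87]


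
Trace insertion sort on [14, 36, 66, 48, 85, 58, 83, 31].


Initial: [14, 36, 66, 48, 85, 58, 83, 31]
Insert 36: [14, 36, 66, 48, 85, 58, 83, 31]
Insert 66: [14, 36, 66, 48, 85, 58, 83, 31]
Insert 48: [14, 36, 48, 66, 85, 58, 83, 31]
Insert 85: [14, 36, 48, 66, 85, 58, 83, 31]
Insert 58: [14, 36, 48, 58, 66, 85, 83, 31]
Insert 83: [14, 36, 48, 58, 66, 83, 85, 31]
Insert 31: [14, 31, 36, 48, 58, 66, 83, 85]

Sorted: [14, 31, 36, 48, 58, 66, 83, 85]


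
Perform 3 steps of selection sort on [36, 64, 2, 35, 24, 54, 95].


Initial: [36, 64, 2, 35, 24, 54, 95]
Step 1: min=2 at 2
  Swap: [2, 64, 36, 35, 24, 54, 95]
Step 2: min=24 at 4
  Swap: [2, 24, 36, 35, 64, 54, 95]
Step 3: min=35 at 3
  Swap: [2, 24, 35, 36, 64, 54, 95]

After 3 steps: [2, 24, 35, 36, 64, 54, 95]


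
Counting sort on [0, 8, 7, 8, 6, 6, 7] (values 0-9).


Input: [0, 8, 7, 8, 6, 6, 7]
Counts: [1, 0, 0, 0, 0, 0, 2, 2, 2, 0]

Sorted: [0, 6, 6, 7, 7, 8, 8]


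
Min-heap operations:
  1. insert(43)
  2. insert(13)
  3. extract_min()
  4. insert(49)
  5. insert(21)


insert(43) -> [43]
insert(13) -> [13, 43]
extract_min()->13, [43]
insert(49) -> [43, 49]
insert(21) -> [21, 49, 43]

Final heap: [21, 49, 43]


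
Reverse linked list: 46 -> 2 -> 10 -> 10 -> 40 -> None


Step 1: curr=46, set curr.next=prev(None) | reversed so far: 46
Step 2: curr=2, set curr.next=prev(46) | reversed so far: 2 -> 46
Step 3: curr=10, set curr.next=prev(2) | reversed so far: 10 -> 2 -> 46
Step 4: curr=10, set curr.next=prev(10) | reversed so far: 10 -> 10 -> 2 -> 46
Step 5: curr=40, set curr.next=prev(10) | reversed so far: 40 -> 10 -> 10 -> 2 -> 46

40 -> 10 -> 10 -> 2 -> 46 -> None


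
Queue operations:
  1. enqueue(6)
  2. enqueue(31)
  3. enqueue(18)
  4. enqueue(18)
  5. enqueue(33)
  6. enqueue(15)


enqueue(6) -> [6]
enqueue(31) -> [6, 31]
enqueue(18) -> [6, 31, 18]
enqueue(18) -> [6, 31, 18, 18]
enqueue(33) -> [6, 31, 18, 18, 33]
enqueue(15) -> [6, 31, 18, 18, 33, 15]

Final queue: [6, 31, 18, 18, 33, 15]


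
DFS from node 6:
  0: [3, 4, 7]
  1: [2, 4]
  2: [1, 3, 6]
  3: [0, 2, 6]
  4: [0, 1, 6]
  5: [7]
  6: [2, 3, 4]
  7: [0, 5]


Visit 6, push [4, 3, 2]
Visit 2, push [3, 1]
Visit 1, push [4]
Visit 4, push [0]
Visit 0, push [7, 3]
Visit 3, push []
Visit 7, push [5]
Visit 5, push []

DFS order: [6, 2, 1, 4, 0, 3, 7, 5]


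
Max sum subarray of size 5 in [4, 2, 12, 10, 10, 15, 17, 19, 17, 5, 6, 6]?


[0:5]: 38
[1:6]: 49
[2:7]: 64
[3:8]: 71
[4:9]: 78
[5:10]: 73
[6:11]: 64
[7:12]: 53

Max: 78 at [4:9]


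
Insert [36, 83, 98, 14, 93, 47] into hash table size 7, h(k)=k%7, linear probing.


Insert 36: h=1 -> slot 1
Insert 83: h=6 -> slot 6
Insert 98: h=0 -> slot 0
Insert 14: h=0, 2 probes -> slot 2
Insert 93: h=2, 1 probes -> slot 3
Insert 47: h=5 -> slot 5

Table: [98, 36, 14, 93, None, 47, 83]


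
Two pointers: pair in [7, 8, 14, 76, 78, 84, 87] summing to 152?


lo=0(7)+hi=6(87)=94
lo=1(8)+hi=6(87)=95
lo=2(14)+hi=6(87)=101
lo=3(76)+hi=6(87)=163
lo=3(76)+hi=5(84)=160
lo=3(76)+hi=4(78)=154

No pair found


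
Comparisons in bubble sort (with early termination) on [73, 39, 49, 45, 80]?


Algorithm: bubble sort (with early termination)
Input: [73, 39, 49, 45, 80]
Sorted: [39, 45, 49, 73, 80]

9


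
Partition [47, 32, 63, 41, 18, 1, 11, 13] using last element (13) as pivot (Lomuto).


Pivot: 13
  1 <= 13: swap -> [1, 32, 63, 41, 18, 47, 11, 13]
  11 <= 13: swap -> [1, 11, 63, 41, 18, 47, 32, 13]
Place pivot at 2: [1, 11, 13, 41, 18, 47, 32, 63]

Partitioned: [1, 11, 13, 41, 18, 47, 32, 63]


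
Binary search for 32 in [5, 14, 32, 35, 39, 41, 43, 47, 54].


Step 1: lo=0, hi=8, mid=4, val=39
Step 2: lo=0, hi=3, mid=1, val=14
Step 3: lo=2, hi=3, mid=2, val=32

Found at index 2


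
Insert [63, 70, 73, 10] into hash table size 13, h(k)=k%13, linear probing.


Insert 63: h=11 -> slot 11
Insert 70: h=5 -> slot 5
Insert 73: h=8 -> slot 8
Insert 10: h=10 -> slot 10

Table: [None, None, None, None, None, 70, None, None, 73, None, 10, 63, None]


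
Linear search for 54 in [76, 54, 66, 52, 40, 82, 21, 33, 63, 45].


i=0: 76!=54
i=1: 54==54 found!

Found at 1, 2 comps


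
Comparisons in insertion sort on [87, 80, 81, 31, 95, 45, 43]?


Algorithm: insertion sort
Input: [87, 80, 81, 31, 95, 45, 43]
Sorted: [31, 43, 45, 80, 81, 87, 95]

18


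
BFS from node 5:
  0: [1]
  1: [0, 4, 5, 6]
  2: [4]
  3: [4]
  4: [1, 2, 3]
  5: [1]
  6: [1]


Visit 5, enqueue [1]
Visit 1, enqueue [0, 4, 6]
Visit 0, enqueue []
Visit 4, enqueue [2, 3]
Visit 6, enqueue []
Visit 2, enqueue []
Visit 3, enqueue []

BFS order: [5, 1, 0, 4, 6, 2, 3]


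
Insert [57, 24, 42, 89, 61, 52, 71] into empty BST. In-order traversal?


Insert 57: root
Insert 24: L from 57
Insert 42: L from 57 -> R from 24
Insert 89: R from 57
Insert 61: R from 57 -> L from 89
Insert 52: L from 57 -> R from 24 -> R from 42
Insert 71: R from 57 -> L from 89 -> R from 61

In-order: [24, 42, 52, 57, 61, 71, 89]


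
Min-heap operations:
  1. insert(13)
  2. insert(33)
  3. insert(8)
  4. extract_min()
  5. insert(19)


insert(13) -> [13]
insert(33) -> [13, 33]
insert(8) -> [8, 33, 13]
extract_min()->8, [13, 33]
insert(19) -> [13, 33, 19]

Final heap: [13, 33, 19]


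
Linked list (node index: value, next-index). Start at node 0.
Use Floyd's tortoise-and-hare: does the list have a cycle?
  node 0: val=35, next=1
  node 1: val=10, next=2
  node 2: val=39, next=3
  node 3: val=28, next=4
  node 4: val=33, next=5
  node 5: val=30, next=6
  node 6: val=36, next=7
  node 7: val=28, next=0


Floyd's tortoise (slow, +1) and hare (fast, +2):
  init: slow=0, fast=0
  step 1: slow=1, fast=2
  step 2: slow=2, fast=4
  step 3: slow=3, fast=6
  step 4: slow=4, fast=0
  step 5: slow=5, fast=2
  step 6: slow=6, fast=4
  step 7: slow=7, fast=6
  step 8: slow=0, fast=0
  slow == fast at node 0: cycle detected

Cycle: yes


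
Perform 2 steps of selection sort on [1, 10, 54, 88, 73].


Initial: [1, 10, 54, 88, 73]
Step 1: min=1 at 0
  Swap: [1, 10, 54, 88, 73]
Step 2: min=10 at 1
  Swap: [1, 10, 54, 88, 73]

After 2 steps: [1, 10, 54, 88, 73]


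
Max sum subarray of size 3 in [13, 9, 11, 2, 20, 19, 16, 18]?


[0:3]: 33
[1:4]: 22
[2:5]: 33
[3:6]: 41
[4:7]: 55
[5:8]: 53

Max: 55 at [4:7]


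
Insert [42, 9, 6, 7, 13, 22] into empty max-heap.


Insert 42: [42]
Insert 9: [42, 9]
Insert 6: [42, 9, 6]
Insert 7: [42, 9, 6, 7]
Insert 13: [42, 13, 6, 7, 9]
Insert 22: [42, 13, 22, 7, 9, 6]

Final heap: [42, 13, 22, 7, 9, 6]


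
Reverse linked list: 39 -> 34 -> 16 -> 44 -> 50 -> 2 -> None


Step 1: curr=39, set curr.next=prev(None) | reversed so far: 39
Step 2: curr=34, set curr.next=prev(39) | reversed so far: 34 -> 39
Step 3: curr=16, set curr.next=prev(34) | reversed so far: 16 -> 34 -> 39
Step 4: curr=44, set curr.next=prev(16) | reversed so far: 44 -> 16 -> 34 -> 39
Step 5: curr=50, set curr.next=prev(44) | reversed so far: 50 -> 44 -> 16 -> 34 -> 39
Step 6: curr=2, set curr.next=prev(50) | reversed so far: 2 -> 50 -> 44 -> 16 -> 34 -> 39

2 -> 50 -> 44 -> 16 -> 34 -> 39 -> None


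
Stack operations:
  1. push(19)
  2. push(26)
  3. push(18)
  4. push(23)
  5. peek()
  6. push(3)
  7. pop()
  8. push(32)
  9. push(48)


push(19) -> [19]
push(26) -> [19, 26]
push(18) -> [19, 26, 18]
push(23) -> [19, 26, 18, 23]
peek()->23
push(3) -> [19, 26, 18, 23, 3]
pop()->3, [19, 26, 18, 23]
push(32) -> [19, 26, 18, 23, 32]
push(48) -> [19, 26, 18, 23, 32, 48]

Final stack: [19, 26, 18, 23, 32, 48]


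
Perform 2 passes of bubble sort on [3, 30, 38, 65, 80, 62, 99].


Initial: [3, 30, 38, 65, 80, 62, 99]
Pass 1: [3, 30, 38, 65, 62, 80, 99] (1 swaps)
Pass 2: [3, 30, 38, 62, 65, 80, 99] (1 swaps)

After 2 passes: [3, 30, 38, 62, 65, 80, 99]


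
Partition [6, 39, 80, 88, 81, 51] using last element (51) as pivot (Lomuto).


Pivot: 51
  6 <= 51: advance i (no swap)
  39 <= 51: advance i (no swap)
Place pivot at 2: [6, 39, 51, 88, 81, 80]

Partitioned: [6, 39, 51, 88, 81, 80]


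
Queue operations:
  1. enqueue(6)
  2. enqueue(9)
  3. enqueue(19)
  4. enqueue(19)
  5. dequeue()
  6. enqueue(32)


enqueue(6) -> [6]
enqueue(9) -> [6, 9]
enqueue(19) -> [6, 9, 19]
enqueue(19) -> [6, 9, 19, 19]
dequeue()->6, [9, 19, 19]
enqueue(32) -> [9, 19, 19, 32]

Final queue: [9, 19, 19, 32]


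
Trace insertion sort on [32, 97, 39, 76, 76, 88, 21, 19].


Initial: [32, 97, 39, 76, 76, 88, 21, 19]
Insert 97: [32, 97, 39, 76, 76, 88, 21, 19]
Insert 39: [32, 39, 97, 76, 76, 88, 21, 19]
Insert 76: [32, 39, 76, 97, 76, 88, 21, 19]
Insert 76: [32, 39, 76, 76, 97, 88, 21, 19]
Insert 88: [32, 39, 76, 76, 88, 97, 21, 19]
Insert 21: [21, 32, 39, 76, 76, 88, 97, 19]
Insert 19: [19, 21, 32, 39, 76, 76, 88, 97]

Sorted: [19, 21, 32, 39, 76, 76, 88, 97]


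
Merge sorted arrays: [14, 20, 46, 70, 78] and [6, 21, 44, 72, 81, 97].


Take 6 from B
Take 14 from A
Take 20 from A
Take 21 from B
Take 44 from B
Take 46 from A
Take 70 from A
Take 72 from B
Take 78 from A

Merged: [6, 14, 20, 21, 44, 46, 70, 72, 78, 81, 97]


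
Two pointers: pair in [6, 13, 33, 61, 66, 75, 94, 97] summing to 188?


lo=0(6)+hi=7(97)=103
lo=1(13)+hi=7(97)=110
lo=2(33)+hi=7(97)=130
lo=3(61)+hi=7(97)=158
lo=4(66)+hi=7(97)=163
lo=5(75)+hi=7(97)=172
lo=6(94)+hi=7(97)=191

No pair found


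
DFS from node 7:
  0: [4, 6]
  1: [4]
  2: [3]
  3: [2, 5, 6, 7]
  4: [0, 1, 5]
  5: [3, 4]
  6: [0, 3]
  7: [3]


Visit 7, push [3]
Visit 3, push [6, 5, 2]
Visit 2, push []
Visit 5, push [4]
Visit 4, push [1, 0]
Visit 0, push [6]
Visit 6, push []
Visit 1, push []

DFS order: [7, 3, 2, 5, 4, 0, 6, 1]


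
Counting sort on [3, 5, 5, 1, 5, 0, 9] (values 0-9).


Input: [3, 5, 5, 1, 5, 0, 9]
Counts: [1, 1, 0, 1, 0, 3, 0, 0, 0, 1]

Sorted: [0, 1, 3, 5, 5, 5, 9]


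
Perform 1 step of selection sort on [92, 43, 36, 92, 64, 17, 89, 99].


Initial: [92, 43, 36, 92, 64, 17, 89, 99]
Step 1: min=17 at 5
  Swap: [17, 43, 36, 92, 64, 92, 89, 99]

After 1 step: [17, 43, 36, 92, 64, 92, 89, 99]


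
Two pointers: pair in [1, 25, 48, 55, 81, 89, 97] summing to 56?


lo=0(1)+hi=6(97)=98
lo=0(1)+hi=5(89)=90
lo=0(1)+hi=4(81)=82
lo=0(1)+hi=3(55)=56

Yes: 1+55=56


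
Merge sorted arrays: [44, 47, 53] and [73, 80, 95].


Take 44 from A
Take 47 from A
Take 53 from A

Merged: [44, 47, 53, 73, 80, 95]


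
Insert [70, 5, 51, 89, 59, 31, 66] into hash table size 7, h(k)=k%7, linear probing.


Insert 70: h=0 -> slot 0
Insert 5: h=5 -> slot 5
Insert 51: h=2 -> slot 2
Insert 89: h=5, 1 probes -> slot 6
Insert 59: h=3 -> slot 3
Insert 31: h=3, 1 probes -> slot 4
Insert 66: h=3, 5 probes -> slot 1

Table: [70, 66, 51, 59, 31, 5, 89]


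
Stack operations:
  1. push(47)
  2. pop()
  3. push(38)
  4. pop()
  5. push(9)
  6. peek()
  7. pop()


push(47) -> [47]
pop()->47, []
push(38) -> [38]
pop()->38, []
push(9) -> [9]
peek()->9
pop()->9, []

Final stack: []


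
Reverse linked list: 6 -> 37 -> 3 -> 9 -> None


Step 1: curr=6, set curr.next=prev(None) | reversed so far: 6
Step 2: curr=37, set curr.next=prev(6) | reversed so far: 37 -> 6
Step 3: curr=3, set curr.next=prev(37) | reversed so far: 3 -> 37 -> 6
Step 4: curr=9, set curr.next=prev(3) | reversed so far: 9 -> 3 -> 37 -> 6

9 -> 3 -> 37 -> 6 -> None


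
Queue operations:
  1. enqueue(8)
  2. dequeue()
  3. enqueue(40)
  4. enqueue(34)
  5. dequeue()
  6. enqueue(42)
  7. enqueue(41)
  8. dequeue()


enqueue(8) -> [8]
dequeue()->8, []
enqueue(40) -> [40]
enqueue(34) -> [40, 34]
dequeue()->40, [34]
enqueue(42) -> [34, 42]
enqueue(41) -> [34, 42, 41]
dequeue()->34, [42, 41]

Final queue: [42, 41]


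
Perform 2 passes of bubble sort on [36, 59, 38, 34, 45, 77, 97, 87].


Initial: [36, 59, 38, 34, 45, 77, 97, 87]
Pass 1: [36, 38, 34, 45, 59, 77, 87, 97] (4 swaps)
Pass 2: [36, 34, 38, 45, 59, 77, 87, 97] (1 swaps)

After 2 passes: [36, 34, 38, 45, 59, 77, 87, 97]


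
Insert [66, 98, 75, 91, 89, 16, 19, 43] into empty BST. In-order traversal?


Insert 66: root
Insert 98: R from 66
Insert 75: R from 66 -> L from 98
Insert 91: R from 66 -> L from 98 -> R from 75
Insert 89: R from 66 -> L from 98 -> R from 75 -> L from 91
Insert 16: L from 66
Insert 19: L from 66 -> R from 16
Insert 43: L from 66 -> R from 16 -> R from 19

In-order: [16, 19, 43, 66, 75, 89, 91, 98]


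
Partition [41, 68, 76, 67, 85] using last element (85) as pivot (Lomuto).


Pivot: 85
  41 <= 85: advance i (no swap)
  68 <= 85: advance i (no swap)
  76 <= 85: advance i (no swap)
  67 <= 85: advance i (no swap)
Place pivot at 4: [41, 68, 76, 67, 85]

Partitioned: [41, 68, 76, 67, 85]


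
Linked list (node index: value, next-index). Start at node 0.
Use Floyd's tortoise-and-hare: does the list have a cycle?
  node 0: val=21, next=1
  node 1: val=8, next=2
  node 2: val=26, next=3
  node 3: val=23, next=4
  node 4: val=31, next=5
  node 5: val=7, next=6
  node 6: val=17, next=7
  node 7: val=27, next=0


Floyd's tortoise (slow, +1) and hare (fast, +2):
  init: slow=0, fast=0
  step 1: slow=1, fast=2
  step 2: slow=2, fast=4
  step 3: slow=3, fast=6
  step 4: slow=4, fast=0
  step 5: slow=5, fast=2
  step 6: slow=6, fast=4
  step 7: slow=7, fast=6
  step 8: slow=0, fast=0
  slow == fast at node 0: cycle detected

Cycle: yes


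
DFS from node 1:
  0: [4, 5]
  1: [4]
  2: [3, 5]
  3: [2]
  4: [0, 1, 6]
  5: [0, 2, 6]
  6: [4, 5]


Visit 1, push [4]
Visit 4, push [6, 0]
Visit 0, push [5]
Visit 5, push [6, 2]
Visit 2, push [3]
Visit 3, push []
Visit 6, push []

DFS order: [1, 4, 0, 5, 2, 3, 6]


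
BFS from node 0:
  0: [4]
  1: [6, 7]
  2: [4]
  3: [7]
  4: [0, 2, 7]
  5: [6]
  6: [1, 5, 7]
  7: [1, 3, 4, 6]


Visit 0, enqueue [4]
Visit 4, enqueue [2, 7]
Visit 2, enqueue []
Visit 7, enqueue [1, 3, 6]
Visit 1, enqueue []
Visit 3, enqueue []
Visit 6, enqueue [5]
Visit 5, enqueue []

BFS order: [0, 4, 2, 7, 1, 3, 6, 5]


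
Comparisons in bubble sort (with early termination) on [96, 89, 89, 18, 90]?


Algorithm: bubble sort (with early termination)
Input: [96, 89, 89, 18, 90]
Sorted: [18, 89, 89, 90, 96]

10


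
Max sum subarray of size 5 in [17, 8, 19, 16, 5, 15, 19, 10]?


[0:5]: 65
[1:6]: 63
[2:7]: 74
[3:8]: 65

Max: 74 at [2:7]


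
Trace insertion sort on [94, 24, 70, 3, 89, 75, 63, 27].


Initial: [94, 24, 70, 3, 89, 75, 63, 27]
Insert 24: [24, 94, 70, 3, 89, 75, 63, 27]
Insert 70: [24, 70, 94, 3, 89, 75, 63, 27]
Insert 3: [3, 24, 70, 94, 89, 75, 63, 27]
Insert 89: [3, 24, 70, 89, 94, 75, 63, 27]
Insert 75: [3, 24, 70, 75, 89, 94, 63, 27]
Insert 63: [3, 24, 63, 70, 75, 89, 94, 27]
Insert 27: [3, 24, 27, 63, 70, 75, 89, 94]

Sorted: [3, 24, 27, 63, 70, 75, 89, 94]


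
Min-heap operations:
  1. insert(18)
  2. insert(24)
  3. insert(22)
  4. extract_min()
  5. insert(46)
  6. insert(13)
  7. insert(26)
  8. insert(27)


insert(18) -> [18]
insert(24) -> [18, 24]
insert(22) -> [18, 24, 22]
extract_min()->18, [22, 24]
insert(46) -> [22, 24, 46]
insert(13) -> [13, 22, 46, 24]
insert(26) -> [13, 22, 46, 24, 26]
insert(27) -> [13, 22, 27, 24, 26, 46]

Final heap: [13, 22, 27, 24, 26, 46]


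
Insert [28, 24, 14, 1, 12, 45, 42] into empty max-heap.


Insert 28: [28]
Insert 24: [28, 24]
Insert 14: [28, 24, 14]
Insert 1: [28, 24, 14, 1]
Insert 12: [28, 24, 14, 1, 12]
Insert 45: [45, 24, 28, 1, 12, 14]
Insert 42: [45, 24, 42, 1, 12, 14, 28]

Final heap: [45, 24, 42, 1, 12, 14, 28]


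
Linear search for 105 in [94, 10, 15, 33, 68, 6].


i=0: 94!=105
i=1: 10!=105
i=2: 15!=105
i=3: 33!=105
i=4: 68!=105
i=5: 6!=105

Not found, 6 comps


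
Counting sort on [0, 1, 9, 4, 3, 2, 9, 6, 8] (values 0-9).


Input: [0, 1, 9, 4, 3, 2, 9, 6, 8]
Counts: [1, 1, 1, 1, 1, 0, 1, 0, 1, 2]

Sorted: [0, 1, 2, 3, 4, 6, 8, 9, 9]


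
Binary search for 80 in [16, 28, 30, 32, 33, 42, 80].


Step 1: lo=0, hi=6, mid=3, val=32
Step 2: lo=4, hi=6, mid=5, val=42
Step 3: lo=6, hi=6, mid=6, val=80

Found at index 6


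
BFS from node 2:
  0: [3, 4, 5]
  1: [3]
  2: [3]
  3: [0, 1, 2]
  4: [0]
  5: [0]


Visit 2, enqueue [3]
Visit 3, enqueue [0, 1]
Visit 0, enqueue [4, 5]
Visit 1, enqueue []
Visit 4, enqueue []
Visit 5, enqueue []

BFS order: [2, 3, 0, 1, 4, 5]


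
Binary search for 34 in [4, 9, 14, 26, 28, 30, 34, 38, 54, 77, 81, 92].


Step 1: lo=0, hi=11, mid=5, val=30
Step 2: lo=6, hi=11, mid=8, val=54
Step 3: lo=6, hi=7, mid=6, val=34

Found at index 6


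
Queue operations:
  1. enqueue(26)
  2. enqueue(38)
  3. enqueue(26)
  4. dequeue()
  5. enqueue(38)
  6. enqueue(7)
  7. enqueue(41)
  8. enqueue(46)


enqueue(26) -> [26]
enqueue(38) -> [26, 38]
enqueue(26) -> [26, 38, 26]
dequeue()->26, [38, 26]
enqueue(38) -> [38, 26, 38]
enqueue(7) -> [38, 26, 38, 7]
enqueue(41) -> [38, 26, 38, 7, 41]
enqueue(46) -> [38, 26, 38, 7, 41, 46]

Final queue: [38, 26, 38, 7, 41, 46]


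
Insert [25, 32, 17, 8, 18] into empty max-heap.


Insert 25: [25]
Insert 32: [32, 25]
Insert 17: [32, 25, 17]
Insert 8: [32, 25, 17, 8]
Insert 18: [32, 25, 17, 8, 18]

Final heap: [32, 25, 17, 8, 18]


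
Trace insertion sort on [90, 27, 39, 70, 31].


Initial: [90, 27, 39, 70, 31]
Insert 27: [27, 90, 39, 70, 31]
Insert 39: [27, 39, 90, 70, 31]
Insert 70: [27, 39, 70, 90, 31]
Insert 31: [27, 31, 39, 70, 90]

Sorted: [27, 31, 39, 70, 90]


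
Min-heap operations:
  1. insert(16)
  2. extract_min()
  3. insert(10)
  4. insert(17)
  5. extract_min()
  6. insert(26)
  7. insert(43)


insert(16) -> [16]
extract_min()->16, []
insert(10) -> [10]
insert(17) -> [10, 17]
extract_min()->10, [17]
insert(26) -> [17, 26]
insert(43) -> [17, 26, 43]

Final heap: [17, 26, 43]


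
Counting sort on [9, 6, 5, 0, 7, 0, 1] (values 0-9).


Input: [9, 6, 5, 0, 7, 0, 1]
Counts: [2, 1, 0, 0, 0, 1, 1, 1, 0, 1]

Sorted: [0, 0, 1, 5, 6, 7, 9]


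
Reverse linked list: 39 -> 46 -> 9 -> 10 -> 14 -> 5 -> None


Step 1: curr=39, set curr.next=prev(None) | reversed so far: 39
Step 2: curr=46, set curr.next=prev(39) | reversed so far: 46 -> 39
Step 3: curr=9, set curr.next=prev(46) | reversed so far: 9 -> 46 -> 39
Step 4: curr=10, set curr.next=prev(9) | reversed so far: 10 -> 9 -> 46 -> 39
Step 5: curr=14, set curr.next=prev(10) | reversed so far: 14 -> 10 -> 9 -> 46 -> 39
Step 6: curr=5, set curr.next=prev(14) | reversed so far: 5 -> 14 -> 10 -> 9 -> 46 -> 39

5 -> 14 -> 10 -> 9 -> 46 -> 39 -> None


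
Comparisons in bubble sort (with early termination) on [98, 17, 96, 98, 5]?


Algorithm: bubble sort (with early termination)
Input: [98, 17, 96, 98, 5]
Sorted: [5, 17, 96, 98, 98]

10


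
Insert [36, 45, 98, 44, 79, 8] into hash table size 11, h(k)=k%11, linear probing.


Insert 36: h=3 -> slot 3
Insert 45: h=1 -> slot 1
Insert 98: h=10 -> slot 10
Insert 44: h=0 -> slot 0
Insert 79: h=2 -> slot 2
Insert 8: h=8 -> slot 8

Table: [44, 45, 79, 36, None, None, None, None, 8, None, 98]


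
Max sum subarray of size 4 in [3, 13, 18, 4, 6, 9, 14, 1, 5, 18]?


[0:4]: 38
[1:5]: 41
[2:6]: 37
[3:7]: 33
[4:8]: 30
[5:9]: 29
[6:10]: 38

Max: 41 at [1:5]


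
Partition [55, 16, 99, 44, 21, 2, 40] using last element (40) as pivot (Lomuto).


Pivot: 40
  16 <= 40: swap -> [16, 55, 99, 44, 21, 2, 40]
  21 <= 40: swap -> [16, 21, 99, 44, 55, 2, 40]
  2 <= 40: swap -> [16, 21, 2, 44, 55, 99, 40]
Place pivot at 3: [16, 21, 2, 40, 55, 99, 44]

Partitioned: [16, 21, 2, 40, 55, 99, 44]


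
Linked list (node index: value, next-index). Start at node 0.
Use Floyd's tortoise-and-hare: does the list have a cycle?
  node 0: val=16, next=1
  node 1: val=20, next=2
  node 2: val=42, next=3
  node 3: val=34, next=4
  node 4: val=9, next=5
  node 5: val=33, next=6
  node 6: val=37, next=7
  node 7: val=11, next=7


Floyd's tortoise (slow, +1) and hare (fast, +2):
  init: slow=0, fast=0
  step 1: slow=1, fast=2
  step 2: slow=2, fast=4
  step 3: slow=3, fast=6
  step 4: slow=4, fast=7
  step 5: slow=5, fast=7
  step 6: slow=6, fast=7
  step 7: slow=7, fast=7
  slow == fast at node 7: cycle detected

Cycle: yes


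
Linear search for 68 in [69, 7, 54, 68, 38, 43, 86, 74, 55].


i=0: 69!=68
i=1: 7!=68
i=2: 54!=68
i=3: 68==68 found!

Found at 3, 4 comps


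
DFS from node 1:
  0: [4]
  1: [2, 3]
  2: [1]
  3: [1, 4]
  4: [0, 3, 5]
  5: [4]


Visit 1, push [3, 2]
Visit 2, push []
Visit 3, push [4]
Visit 4, push [5, 0]
Visit 0, push []
Visit 5, push []

DFS order: [1, 2, 3, 4, 0, 5]


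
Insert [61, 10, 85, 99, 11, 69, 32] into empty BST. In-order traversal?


Insert 61: root
Insert 10: L from 61
Insert 85: R from 61
Insert 99: R from 61 -> R from 85
Insert 11: L from 61 -> R from 10
Insert 69: R from 61 -> L from 85
Insert 32: L from 61 -> R from 10 -> R from 11

In-order: [10, 11, 32, 61, 69, 85, 99]


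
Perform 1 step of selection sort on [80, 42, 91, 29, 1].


Initial: [80, 42, 91, 29, 1]
Step 1: min=1 at 4
  Swap: [1, 42, 91, 29, 80]

After 1 step: [1, 42, 91, 29, 80]


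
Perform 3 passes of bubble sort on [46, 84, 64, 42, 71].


Initial: [46, 84, 64, 42, 71]
Pass 1: [46, 64, 42, 71, 84] (3 swaps)
Pass 2: [46, 42, 64, 71, 84] (1 swaps)
Pass 3: [42, 46, 64, 71, 84] (1 swaps)

After 3 passes: [42, 46, 64, 71, 84]


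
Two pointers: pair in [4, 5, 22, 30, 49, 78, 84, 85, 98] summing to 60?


lo=0(4)+hi=8(98)=102
lo=0(4)+hi=7(85)=89
lo=0(4)+hi=6(84)=88
lo=0(4)+hi=5(78)=82
lo=0(4)+hi=4(49)=53
lo=1(5)+hi=4(49)=54
lo=2(22)+hi=4(49)=71
lo=2(22)+hi=3(30)=52

No pair found


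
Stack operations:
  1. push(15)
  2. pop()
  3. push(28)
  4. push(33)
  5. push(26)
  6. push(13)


push(15) -> [15]
pop()->15, []
push(28) -> [28]
push(33) -> [28, 33]
push(26) -> [28, 33, 26]
push(13) -> [28, 33, 26, 13]

Final stack: [28, 33, 26, 13]


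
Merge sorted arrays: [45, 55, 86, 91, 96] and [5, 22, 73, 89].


Take 5 from B
Take 22 from B
Take 45 from A
Take 55 from A
Take 73 from B
Take 86 from A
Take 89 from B

Merged: [5, 22, 45, 55, 73, 86, 89, 91, 96]


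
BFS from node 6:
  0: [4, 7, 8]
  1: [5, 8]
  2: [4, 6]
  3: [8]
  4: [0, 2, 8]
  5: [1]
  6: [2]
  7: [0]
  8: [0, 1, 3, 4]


Visit 6, enqueue [2]
Visit 2, enqueue [4]
Visit 4, enqueue [0, 8]
Visit 0, enqueue [7]
Visit 8, enqueue [1, 3]
Visit 7, enqueue []
Visit 1, enqueue [5]
Visit 3, enqueue []
Visit 5, enqueue []

BFS order: [6, 2, 4, 0, 8, 7, 1, 3, 5]


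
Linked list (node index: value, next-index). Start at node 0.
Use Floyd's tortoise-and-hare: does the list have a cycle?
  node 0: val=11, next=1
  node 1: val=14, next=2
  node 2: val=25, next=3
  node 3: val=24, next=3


Floyd's tortoise (slow, +1) and hare (fast, +2):
  init: slow=0, fast=0
  step 1: slow=1, fast=2
  step 2: slow=2, fast=3
  step 3: slow=3, fast=3
  slow == fast at node 3: cycle detected

Cycle: yes


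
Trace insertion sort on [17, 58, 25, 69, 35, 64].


Initial: [17, 58, 25, 69, 35, 64]
Insert 58: [17, 58, 25, 69, 35, 64]
Insert 25: [17, 25, 58, 69, 35, 64]
Insert 69: [17, 25, 58, 69, 35, 64]
Insert 35: [17, 25, 35, 58, 69, 64]
Insert 64: [17, 25, 35, 58, 64, 69]

Sorted: [17, 25, 35, 58, 64, 69]


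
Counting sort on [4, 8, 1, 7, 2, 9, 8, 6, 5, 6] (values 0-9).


Input: [4, 8, 1, 7, 2, 9, 8, 6, 5, 6]
Counts: [0, 1, 1, 0, 1, 1, 2, 1, 2, 1]

Sorted: [1, 2, 4, 5, 6, 6, 7, 8, 8, 9]


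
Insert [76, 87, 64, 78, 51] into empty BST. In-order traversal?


Insert 76: root
Insert 87: R from 76
Insert 64: L from 76
Insert 78: R from 76 -> L from 87
Insert 51: L from 76 -> L from 64

In-order: [51, 64, 76, 78, 87]


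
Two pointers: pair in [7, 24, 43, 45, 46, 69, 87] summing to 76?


lo=0(7)+hi=6(87)=94
lo=0(7)+hi=5(69)=76

Yes: 7+69=76


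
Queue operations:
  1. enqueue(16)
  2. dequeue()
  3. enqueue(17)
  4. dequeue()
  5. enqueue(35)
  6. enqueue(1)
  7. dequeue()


enqueue(16) -> [16]
dequeue()->16, []
enqueue(17) -> [17]
dequeue()->17, []
enqueue(35) -> [35]
enqueue(1) -> [35, 1]
dequeue()->35, [1]

Final queue: [1]


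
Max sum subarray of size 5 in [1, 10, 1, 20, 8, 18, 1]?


[0:5]: 40
[1:6]: 57
[2:7]: 48

Max: 57 at [1:6]


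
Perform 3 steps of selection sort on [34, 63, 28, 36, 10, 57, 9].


Initial: [34, 63, 28, 36, 10, 57, 9]
Step 1: min=9 at 6
  Swap: [9, 63, 28, 36, 10, 57, 34]
Step 2: min=10 at 4
  Swap: [9, 10, 28, 36, 63, 57, 34]
Step 3: min=28 at 2
  Swap: [9, 10, 28, 36, 63, 57, 34]

After 3 steps: [9, 10, 28, 36, 63, 57, 34]


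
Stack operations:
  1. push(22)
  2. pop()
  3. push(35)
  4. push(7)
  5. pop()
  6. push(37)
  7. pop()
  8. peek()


push(22) -> [22]
pop()->22, []
push(35) -> [35]
push(7) -> [35, 7]
pop()->7, [35]
push(37) -> [35, 37]
pop()->37, [35]
peek()->35

Final stack: [35]


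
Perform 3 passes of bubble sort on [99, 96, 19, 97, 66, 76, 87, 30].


Initial: [99, 96, 19, 97, 66, 76, 87, 30]
Pass 1: [96, 19, 97, 66, 76, 87, 30, 99] (7 swaps)
Pass 2: [19, 96, 66, 76, 87, 30, 97, 99] (5 swaps)
Pass 3: [19, 66, 76, 87, 30, 96, 97, 99] (4 swaps)

After 3 passes: [19, 66, 76, 87, 30, 96, 97, 99]


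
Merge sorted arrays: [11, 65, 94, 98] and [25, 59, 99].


Take 11 from A
Take 25 from B
Take 59 from B
Take 65 from A
Take 94 from A
Take 98 from A

Merged: [11, 25, 59, 65, 94, 98, 99]


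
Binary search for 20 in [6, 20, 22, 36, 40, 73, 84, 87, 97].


Step 1: lo=0, hi=8, mid=4, val=40
Step 2: lo=0, hi=3, mid=1, val=20

Found at index 1


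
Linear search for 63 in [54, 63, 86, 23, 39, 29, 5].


i=0: 54!=63
i=1: 63==63 found!

Found at 1, 2 comps


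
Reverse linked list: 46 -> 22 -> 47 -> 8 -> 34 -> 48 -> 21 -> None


Step 1: curr=46, set curr.next=prev(None) | reversed so far: 46
Step 2: curr=22, set curr.next=prev(46) | reversed so far: 22 -> 46
Step 3: curr=47, set curr.next=prev(22) | reversed so far: 47 -> 22 -> 46
Step 4: curr=8, set curr.next=prev(47) | reversed so far: 8 -> 47 -> 22 -> 46
Step 5: curr=34, set curr.next=prev(8) | reversed so far: 34 -> 8 -> 47 -> 22 -> 46
Step 6: curr=48, set curr.next=prev(34) | reversed so far: 48 -> 34 -> 8 -> 47 -> 22 -> 46
Step 7: curr=21, set curr.next=prev(48) | reversed so far: 21 -> 48 -> 34 -> 8 -> 47 -> 22 -> 46

21 -> 48 -> 34 -> 8 -> 47 -> 22 -> 46 -> None


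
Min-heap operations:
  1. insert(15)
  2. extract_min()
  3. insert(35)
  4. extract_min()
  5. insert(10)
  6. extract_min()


insert(15) -> [15]
extract_min()->15, []
insert(35) -> [35]
extract_min()->35, []
insert(10) -> [10]
extract_min()->10, []

Final heap: []


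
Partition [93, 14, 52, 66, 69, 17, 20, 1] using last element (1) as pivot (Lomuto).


Pivot: 1
Place pivot at 0: [1, 14, 52, 66, 69, 17, 20, 93]

Partitioned: [1, 14, 52, 66, 69, 17, 20, 93]


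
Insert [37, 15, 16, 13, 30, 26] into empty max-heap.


Insert 37: [37]
Insert 15: [37, 15]
Insert 16: [37, 15, 16]
Insert 13: [37, 15, 16, 13]
Insert 30: [37, 30, 16, 13, 15]
Insert 26: [37, 30, 26, 13, 15, 16]

Final heap: [37, 30, 26, 13, 15, 16]


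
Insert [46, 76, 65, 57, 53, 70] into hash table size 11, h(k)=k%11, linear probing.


Insert 46: h=2 -> slot 2
Insert 76: h=10 -> slot 10
Insert 65: h=10, 1 probes -> slot 0
Insert 57: h=2, 1 probes -> slot 3
Insert 53: h=9 -> slot 9
Insert 70: h=4 -> slot 4

Table: [65, None, 46, 57, 70, None, None, None, None, 53, 76]


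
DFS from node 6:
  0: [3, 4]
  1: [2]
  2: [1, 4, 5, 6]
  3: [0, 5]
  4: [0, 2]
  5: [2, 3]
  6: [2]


Visit 6, push [2]
Visit 2, push [5, 4, 1]
Visit 1, push []
Visit 4, push [0]
Visit 0, push [3]
Visit 3, push [5]
Visit 5, push []

DFS order: [6, 2, 1, 4, 0, 3, 5]


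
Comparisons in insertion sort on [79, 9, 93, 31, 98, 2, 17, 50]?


Algorithm: insertion sort
Input: [79, 9, 93, 31, 98, 2, 17, 50]
Sorted: [2, 9, 17, 31, 50, 79, 93, 98]

20


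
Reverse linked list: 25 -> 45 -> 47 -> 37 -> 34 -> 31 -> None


Step 1: curr=25, set curr.next=prev(None) | reversed so far: 25
Step 2: curr=45, set curr.next=prev(25) | reversed so far: 45 -> 25
Step 3: curr=47, set curr.next=prev(45) | reversed so far: 47 -> 45 -> 25
Step 4: curr=37, set curr.next=prev(47) | reversed so far: 37 -> 47 -> 45 -> 25
Step 5: curr=34, set curr.next=prev(37) | reversed so far: 34 -> 37 -> 47 -> 45 -> 25
Step 6: curr=31, set curr.next=prev(34) | reversed so far: 31 -> 34 -> 37 -> 47 -> 45 -> 25

31 -> 34 -> 37 -> 47 -> 45 -> 25 -> None


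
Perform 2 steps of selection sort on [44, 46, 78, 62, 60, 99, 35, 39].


Initial: [44, 46, 78, 62, 60, 99, 35, 39]
Step 1: min=35 at 6
  Swap: [35, 46, 78, 62, 60, 99, 44, 39]
Step 2: min=39 at 7
  Swap: [35, 39, 78, 62, 60, 99, 44, 46]

After 2 steps: [35, 39, 78, 62, 60, 99, 44, 46]


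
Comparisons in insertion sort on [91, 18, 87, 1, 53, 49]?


Algorithm: insertion sort
Input: [91, 18, 87, 1, 53, 49]
Sorted: [1, 18, 49, 53, 87, 91]

13


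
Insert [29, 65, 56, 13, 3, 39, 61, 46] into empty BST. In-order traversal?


Insert 29: root
Insert 65: R from 29
Insert 56: R from 29 -> L from 65
Insert 13: L from 29
Insert 3: L from 29 -> L from 13
Insert 39: R from 29 -> L from 65 -> L from 56
Insert 61: R from 29 -> L from 65 -> R from 56
Insert 46: R from 29 -> L from 65 -> L from 56 -> R from 39

In-order: [3, 13, 29, 39, 46, 56, 61, 65]


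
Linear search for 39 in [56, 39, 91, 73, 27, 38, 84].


i=0: 56!=39
i=1: 39==39 found!

Found at 1, 2 comps


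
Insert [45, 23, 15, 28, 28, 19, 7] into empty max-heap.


Insert 45: [45]
Insert 23: [45, 23]
Insert 15: [45, 23, 15]
Insert 28: [45, 28, 15, 23]
Insert 28: [45, 28, 15, 23, 28]
Insert 19: [45, 28, 19, 23, 28, 15]
Insert 7: [45, 28, 19, 23, 28, 15, 7]

Final heap: [45, 28, 19, 23, 28, 15, 7]


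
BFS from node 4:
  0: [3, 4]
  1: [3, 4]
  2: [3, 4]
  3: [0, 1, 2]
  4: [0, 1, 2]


Visit 4, enqueue [0, 1, 2]
Visit 0, enqueue [3]
Visit 1, enqueue []
Visit 2, enqueue []
Visit 3, enqueue []

BFS order: [4, 0, 1, 2, 3]


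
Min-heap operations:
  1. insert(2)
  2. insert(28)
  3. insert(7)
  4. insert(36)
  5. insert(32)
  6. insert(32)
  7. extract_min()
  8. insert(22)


insert(2) -> [2]
insert(28) -> [2, 28]
insert(7) -> [2, 28, 7]
insert(36) -> [2, 28, 7, 36]
insert(32) -> [2, 28, 7, 36, 32]
insert(32) -> [2, 28, 7, 36, 32, 32]
extract_min()->2, [7, 28, 32, 36, 32]
insert(22) -> [7, 28, 22, 36, 32, 32]

Final heap: [7, 28, 22, 36, 32, 32]


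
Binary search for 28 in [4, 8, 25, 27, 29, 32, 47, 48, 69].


Step 1: lo=0, hi=8, mid=4, val=29
Step 2: lo=0, hi=3, mid=1, val=8
Step 3: lo=2, hi=3, mid=2, val=25
Step 4: lo=3, hi=3, mid=3, val=27

Not found


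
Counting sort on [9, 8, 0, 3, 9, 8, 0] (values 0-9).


Input: [9, 8, 0, 3, 9, 8, 0]
Counts: [2, 0, 0, 1, 0, 0, 0, 0, 2, 2]

Sorted: [0, 0, 3, 8, 8, 9, 9]


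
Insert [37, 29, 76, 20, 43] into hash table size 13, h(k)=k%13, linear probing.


Insert 37: h=11 -> slot 11
Insert 29: h=3 -> slot 3
Insert 76: h=11, 1 probes -> slot 12
Insert 20: h=7 -> slot 7
Insert 43: h=4 -> slot 4

Table: [None, None, None, 29, 43, None, None, 20, None, None, None, 37, 76]


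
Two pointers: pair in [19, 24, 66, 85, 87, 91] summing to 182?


lo=0(19)+hi=5(91)=110
lo=1(24)+hi=5(91)=115
lo=2(66)+hi=5(91)=157
lo=3(85)+hi=5(91)=176
lo=4(87)+hi=5(91)=178

No pair found


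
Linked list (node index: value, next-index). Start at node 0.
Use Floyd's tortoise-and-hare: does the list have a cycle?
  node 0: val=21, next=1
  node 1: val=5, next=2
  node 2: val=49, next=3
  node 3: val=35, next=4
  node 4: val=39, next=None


Floyd's tortoise (slow, +1) and hare (fast, +2):
  init: slow=0, fast=0
  step 1: slow=1, fast=2
  step 2: slow=2, fast=4
  step 3: fast -> None, no cycle

Cycle: no


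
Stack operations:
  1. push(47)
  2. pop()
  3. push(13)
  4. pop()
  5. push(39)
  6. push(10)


push(47) -> [47]
pop()->47, []
push(13) -> [13]
pop()->13, []
push(39) -> [39]
push(10) -> [39, 10]

Final stack: [39, 10]


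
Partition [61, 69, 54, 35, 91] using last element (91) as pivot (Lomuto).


Pivot: 91
  61 <= 91: advance i (no swap)
  69 <= 91: advance i (no swap)
  54 <= 91: advance i (no swap)
  35 <= 91: advance i (no swap)
Place pivot at 4: [61, 69, 54, 35, 91]

Partitioned: [61, 69, 54, 35, 91]


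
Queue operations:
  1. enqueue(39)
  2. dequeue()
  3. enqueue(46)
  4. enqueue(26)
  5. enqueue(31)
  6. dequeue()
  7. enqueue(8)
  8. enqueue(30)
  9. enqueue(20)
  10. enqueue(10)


enqueue(39) -> [39]
dequeue()->39, []
enqueue(46) -> [46]
enqueue(26) -> [46, 26]
enqueue(31) -> [46, 26, 31]
dequeue()->46, [26, 31]
enqueue(8) -> [26, 31, 8]
enqueue(30) -> [26, 31, 8, 30]
enqueue(20) -> [26, 31, 8, 30, 20]
enqueue(10) -> [26, 31, 8, 30, 20, 10]

Final queue: [26, 31, 8, 30, 20, 10]


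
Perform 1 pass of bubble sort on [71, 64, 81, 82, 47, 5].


Initial: [71, 64, 81, 82, 47, 5]
Pass 1: [64, 71, 81, 47, 5, 82] (3 swaps)

After 1 pass: [64, 71, 81, 47, 5, 82]


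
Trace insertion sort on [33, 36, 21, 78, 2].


Initial: [33, 36, 21, 78, 2]
Insert 36: [33, 36, 21, 78, 2]
Insert 21: [21, 33, 36, 78, 2]
Insert 78: [21, 33, 36, 78, 2]
Insert 2: [2, 21, 33, 36, 78]

Sorted: [2, 21, 33, 36, 78]


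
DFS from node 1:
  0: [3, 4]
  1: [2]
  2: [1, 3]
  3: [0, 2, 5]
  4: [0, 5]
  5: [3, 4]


Visit 1, push [2]
Visit 2, push [3]
Visit 3, push [5, 0]
Visit 0, push [4]
Visit 4, push [5]
Visit 5, push []

DFS order: [1, 2, 3, 0, 4, 5]


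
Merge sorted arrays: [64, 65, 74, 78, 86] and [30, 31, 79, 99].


Take 30 from B
Take 31 from B
Take 64 from A
Take 65 from A
Take 74 from A
Take 78 from A
Take 79 from B
Take 86 from A

Merged: [30, 31, 64, 65, 74, 78, 79, 86, 99]


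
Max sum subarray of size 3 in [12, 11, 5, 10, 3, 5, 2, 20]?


[0:3]: 28
[1:4]: 26
[2:5]: 18
[3:6]: 18
[4:7]: 10
[5:8]: 27

Max: 28 at [0:3]


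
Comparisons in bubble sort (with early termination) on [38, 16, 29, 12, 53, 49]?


Algorithm: bubble sort (with early termination)
Input: [38, 16, 29, 12, 53, 49]
Sorted: [12, 16, 29, 38, 49, 53]

14


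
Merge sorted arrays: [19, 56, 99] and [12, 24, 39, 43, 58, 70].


Take 12 from B
Take 19 from A
Take 24 from B
Take 39 from B
Take 43 from B
Take 56 from A
Take 58 from B
Take 70 from B

Merged: [12, 19, 24, 39, 43, 56, 58, 70, 99]
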